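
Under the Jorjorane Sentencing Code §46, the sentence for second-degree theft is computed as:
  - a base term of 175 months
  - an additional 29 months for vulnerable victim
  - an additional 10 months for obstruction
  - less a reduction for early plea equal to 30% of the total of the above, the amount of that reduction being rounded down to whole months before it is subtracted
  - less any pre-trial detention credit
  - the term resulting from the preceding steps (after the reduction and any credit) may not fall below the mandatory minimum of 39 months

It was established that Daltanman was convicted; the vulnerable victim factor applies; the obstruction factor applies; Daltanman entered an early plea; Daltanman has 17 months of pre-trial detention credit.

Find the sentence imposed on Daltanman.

Vulnerable victim enhancement: +29 months
Obstruction enhancement: +10 months
Adjusted term: 175 months + 29 months + 10 months = 214 months
Early plea reduction: 30% of 214 months = 64 months (rounded down)
After reduction: 214 − 64 = 150 months
Less pre-trial detention credit: 150 months − 17 months = 133 months
Minimum 39 months: 133 months meets the minimum, no increase.

133 months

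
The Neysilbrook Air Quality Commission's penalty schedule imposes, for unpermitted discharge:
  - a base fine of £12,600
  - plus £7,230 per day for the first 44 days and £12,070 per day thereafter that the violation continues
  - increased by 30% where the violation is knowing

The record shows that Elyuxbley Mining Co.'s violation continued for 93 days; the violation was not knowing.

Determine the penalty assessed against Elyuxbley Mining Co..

£922,150

First 44 days: 44 × £7,230 = £318,120
Remaining days: (93 − 44) × £12,070 = £591,430
Per-day component: £318,120 + £591,430 = £909,550
Base plus per-day: £12,600 + £909,550 = £922,150
The violation was not knowing: no 30% increase.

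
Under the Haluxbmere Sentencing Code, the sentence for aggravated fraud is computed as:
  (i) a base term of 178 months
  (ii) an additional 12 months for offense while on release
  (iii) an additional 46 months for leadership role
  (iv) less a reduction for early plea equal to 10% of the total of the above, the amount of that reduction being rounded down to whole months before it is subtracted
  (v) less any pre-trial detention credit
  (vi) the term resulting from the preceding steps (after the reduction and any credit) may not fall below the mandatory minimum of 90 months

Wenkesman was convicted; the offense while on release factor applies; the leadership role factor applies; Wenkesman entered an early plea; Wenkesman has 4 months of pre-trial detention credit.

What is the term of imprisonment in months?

209 months

Offense while on release enhancement: +12 months
Leadership role enhancement: +46 months
Adjusted term: 178 months + 12 months + 46 months = 236 months
Early plea reduction: 10% of 236 months = 23 months (rounded down)
After reduction: 236 − 23 = 213 months
Less pre-trial detention credit: 213 months − 4 months = 209 months
Minimum 90 months: 209 months meets the minimum, no increase.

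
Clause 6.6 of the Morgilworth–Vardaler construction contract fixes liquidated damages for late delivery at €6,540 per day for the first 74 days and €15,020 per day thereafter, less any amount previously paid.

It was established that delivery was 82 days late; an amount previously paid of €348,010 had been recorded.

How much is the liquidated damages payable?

First 74 days: 74 × €6,540 = €483,960
Remaining days: (82 − 74) × €15,020 = €120,160
Accrued per-day damages: €483,960 + €120,160 = €604,120
Less amount previously paid: €604,120 − €348,010 = €256,110

€256,110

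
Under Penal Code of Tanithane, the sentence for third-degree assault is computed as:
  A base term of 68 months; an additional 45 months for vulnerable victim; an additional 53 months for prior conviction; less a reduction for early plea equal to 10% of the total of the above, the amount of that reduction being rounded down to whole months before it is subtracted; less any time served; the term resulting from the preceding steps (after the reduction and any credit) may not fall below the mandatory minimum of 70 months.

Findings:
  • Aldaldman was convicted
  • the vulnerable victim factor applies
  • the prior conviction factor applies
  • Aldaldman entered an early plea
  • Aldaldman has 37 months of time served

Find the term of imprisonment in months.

Vulnerable victim enhancement: +45 months
Prior conviction enhancement: +53 months
Adjusted term: 68 months + 45 months + 53 months = 166 months
Early plea reduction: 10% of 166 months = 16 months (rounded down)
After reduction: 166 − 16 = 150 months
Less time served: 150 months − 37 months = 113 months
Minimum 70 months: 113 months meets the minimum, no increase.

113 months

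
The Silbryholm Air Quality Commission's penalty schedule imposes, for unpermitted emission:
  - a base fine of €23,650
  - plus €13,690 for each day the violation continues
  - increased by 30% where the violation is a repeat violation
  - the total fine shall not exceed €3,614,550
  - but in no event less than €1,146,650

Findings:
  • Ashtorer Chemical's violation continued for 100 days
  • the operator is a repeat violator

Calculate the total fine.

Per-day component: 100 × €13,690 = €1,369,000
Base plus per-day: €23,650 + €1,369,000 = €1,392,650
Enhancement: 30% of €1,392,650 = €417,795
Enhanced fine: €1,392,650 + €417,795 = €1,810,445
Cap at €3,614,550: €1,810,445 is within the cap, no reduction.
Minimum €1,146,650: €1,810,445 meets the minimum, no increase.

€1,810,445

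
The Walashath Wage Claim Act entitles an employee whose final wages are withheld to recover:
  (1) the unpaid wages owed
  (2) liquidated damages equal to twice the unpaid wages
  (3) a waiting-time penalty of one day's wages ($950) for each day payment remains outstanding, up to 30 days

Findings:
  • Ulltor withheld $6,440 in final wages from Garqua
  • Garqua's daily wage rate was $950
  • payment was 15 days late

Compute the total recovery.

Doubled: 2 × $6,440 = $12,880
Penalty days: min(15, 30) = 15
Waiting-time penalty: 15 × $950 = $14,250
Total award: $6,440 + $12,880 + $14,250 = $33,570

Total award: $33,570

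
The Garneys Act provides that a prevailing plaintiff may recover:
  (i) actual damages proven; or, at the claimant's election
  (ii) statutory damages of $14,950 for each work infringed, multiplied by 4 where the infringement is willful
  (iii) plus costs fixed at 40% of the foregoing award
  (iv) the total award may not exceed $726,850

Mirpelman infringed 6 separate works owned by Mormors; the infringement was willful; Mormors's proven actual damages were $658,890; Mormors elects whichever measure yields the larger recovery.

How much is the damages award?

Statutory damages: 6 × $14,950 = $89,700
Multiplied by 4: 4 × $89,700 = $358,800
Greater of actual damages ($658,890) or enhanced statutory damages ($358,800): $658,890
Costs: 40% of $658,890 = $263,556
Award plus costs: $658,890 + $263,556 = $922,446
Cap at $726,850: $922,446 exceeds the cap → $726,850

$726,850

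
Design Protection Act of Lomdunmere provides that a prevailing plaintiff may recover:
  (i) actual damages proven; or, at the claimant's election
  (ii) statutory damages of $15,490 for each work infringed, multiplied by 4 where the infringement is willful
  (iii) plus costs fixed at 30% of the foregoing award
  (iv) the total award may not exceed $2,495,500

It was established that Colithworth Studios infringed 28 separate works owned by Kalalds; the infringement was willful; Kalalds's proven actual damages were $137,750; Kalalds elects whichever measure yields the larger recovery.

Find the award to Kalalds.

$2,255,344

Statutory damages: 28 × $15,490 = $433,720
Multiplied by 4: 4 × $433,720 = $1,734,880
Greater of actual damages ($137,750) or enhanced statutory damages ($1,734,880): $1,734,880
Costs: 30% of $1,734,880 = $520,464
Award plus costs: $1,734,880 + $520,464 = $2,255,344
Cap at $2,495,500: $2,255,344 is within the cap, no reduction.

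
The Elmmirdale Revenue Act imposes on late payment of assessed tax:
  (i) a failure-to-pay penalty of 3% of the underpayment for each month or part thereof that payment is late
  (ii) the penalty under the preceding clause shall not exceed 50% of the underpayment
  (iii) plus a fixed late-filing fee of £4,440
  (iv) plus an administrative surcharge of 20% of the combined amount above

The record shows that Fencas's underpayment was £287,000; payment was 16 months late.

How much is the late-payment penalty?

Accrued rate: 3% × 16 = 48%, capped at 50% → 48%
Failure-to-pay penalty: 48% of £287,000 = £137,760
Penalty before surcharge: £137,760 + £4,440 = £142,200
Administrative surcharge: 20% of £142,200 = £28,440
Total penalty: £142,200 + £28,440 = £170,640

£170,640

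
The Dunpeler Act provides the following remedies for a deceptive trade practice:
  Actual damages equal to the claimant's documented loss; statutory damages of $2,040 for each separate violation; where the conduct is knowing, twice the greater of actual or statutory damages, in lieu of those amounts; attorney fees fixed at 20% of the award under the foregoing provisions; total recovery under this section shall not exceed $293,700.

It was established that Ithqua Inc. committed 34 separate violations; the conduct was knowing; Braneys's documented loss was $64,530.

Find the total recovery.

Statutory damages: 34 × $2,040 = $69,360
Greater of actual damages ($64,530) or statutory damages ($69,360): $69,360
Doubled: 2 × $69,360 = $138,720
Attorney fees: 20% of $138,720 = $27,744
Total before cap: $138,720 + $27,744 = $166,464
Cap at $293,700: $166,464 is within the cap, no reduction.

$166,464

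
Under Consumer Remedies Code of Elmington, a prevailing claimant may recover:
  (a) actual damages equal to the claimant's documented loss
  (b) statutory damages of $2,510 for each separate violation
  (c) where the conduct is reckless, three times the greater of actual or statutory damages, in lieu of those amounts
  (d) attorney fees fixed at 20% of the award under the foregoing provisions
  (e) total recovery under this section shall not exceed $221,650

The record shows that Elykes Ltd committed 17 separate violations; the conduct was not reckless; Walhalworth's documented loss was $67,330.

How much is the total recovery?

Statutory damages: 17 × $2,510 = $42,670
Conduct not reckless: the in-lieu enhancement does not apply.
Actual plus statutory damages: $67,330 + $42,670 = $110,000
Attorney fees: 20% of $110,000 = $22,000
Total before cap: $110,000 + $22,000 = $132,000
Cap at $221,650: $132,000 is within the cap, no reduction.

$132,000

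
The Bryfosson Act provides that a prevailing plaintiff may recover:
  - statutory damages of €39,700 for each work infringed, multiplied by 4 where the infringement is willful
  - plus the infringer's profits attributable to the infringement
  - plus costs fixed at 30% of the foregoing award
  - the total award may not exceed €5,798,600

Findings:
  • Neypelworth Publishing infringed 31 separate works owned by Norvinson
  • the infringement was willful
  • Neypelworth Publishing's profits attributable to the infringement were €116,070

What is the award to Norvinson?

Statutory damages: 31 × €39,700 = €1,230,700
Multiplied by 4: 4 × €1,230,700 = €4,922,800
Combined award: €4,922,800 + €116,070 = €5,038,870
Costs: 30% of €5,038,870 = €1,511,661
Award plus costs: €5,038,870 + €1,511,661 = €6,550,531
Cap at €5,798,600: €6,550,531 exceeds the cap → €5,798,600

€5,798,600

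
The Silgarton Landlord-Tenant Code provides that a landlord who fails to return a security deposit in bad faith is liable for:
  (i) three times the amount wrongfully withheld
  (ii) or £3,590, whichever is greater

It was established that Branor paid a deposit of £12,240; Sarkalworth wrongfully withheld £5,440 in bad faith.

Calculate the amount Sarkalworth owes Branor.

£16,320

Trebled: 3 × £5,440 = £16,320
Minimum £3,590: £16,320 meets the minimum, no increase.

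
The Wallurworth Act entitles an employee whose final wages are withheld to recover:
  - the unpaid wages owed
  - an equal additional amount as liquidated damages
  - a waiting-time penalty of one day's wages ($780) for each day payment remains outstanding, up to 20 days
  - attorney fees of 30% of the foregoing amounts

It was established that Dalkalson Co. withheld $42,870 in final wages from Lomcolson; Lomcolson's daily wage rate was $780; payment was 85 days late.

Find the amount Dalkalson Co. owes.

$131,742

Liquidated damages (equal amount): $42,870
Penalty days: min(85, 20) = 20
Waiting-time penalty: 20 × $780 = $15,600
Subtotal: $42,870 + $42,870 + $15,600 = $101,340
Attorney fees: 30% of $101,340 = $30,402
Total award: $101,340 + $30,402 = $131,742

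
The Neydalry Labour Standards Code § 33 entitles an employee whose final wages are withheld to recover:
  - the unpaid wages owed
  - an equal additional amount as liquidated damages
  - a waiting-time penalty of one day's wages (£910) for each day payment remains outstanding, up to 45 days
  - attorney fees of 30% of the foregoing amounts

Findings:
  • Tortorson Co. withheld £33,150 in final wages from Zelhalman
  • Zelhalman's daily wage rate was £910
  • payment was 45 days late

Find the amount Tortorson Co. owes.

Liquidated damages (equal amount): £33,150
Penalty days: min(45, 45) = 45
Waiting-time penalty: 45 × £910 = £40,950
Subtotal: £33,150 + £33,150 + £40,950 = £107,250
Attorney fees: 30% of £107,250 = £32,175
Total award: £107,250 + £32,175 = £139,425

£139,425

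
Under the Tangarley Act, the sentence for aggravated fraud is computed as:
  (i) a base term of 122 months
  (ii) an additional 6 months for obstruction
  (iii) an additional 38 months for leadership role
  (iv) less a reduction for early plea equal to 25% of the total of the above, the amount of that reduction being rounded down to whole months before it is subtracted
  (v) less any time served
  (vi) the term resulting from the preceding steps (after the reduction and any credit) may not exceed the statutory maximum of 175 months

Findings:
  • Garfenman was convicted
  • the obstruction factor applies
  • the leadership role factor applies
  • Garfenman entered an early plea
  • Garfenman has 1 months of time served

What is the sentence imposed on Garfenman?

Sentence: 124 months

Obstruction enhancement: +6 months
Leadership role enhancement: +38 months
Adjusted term: 122 months + 6 months + 38 months = 166 months
Early plea reduction: 25% of 166 months = 41 months (rounded down)
After reduction: 166 − 41 = 125 months
Less time served: 125 months − 1 months = 124 months
Cap at 175 months: 124 months is within the cap, no reduction.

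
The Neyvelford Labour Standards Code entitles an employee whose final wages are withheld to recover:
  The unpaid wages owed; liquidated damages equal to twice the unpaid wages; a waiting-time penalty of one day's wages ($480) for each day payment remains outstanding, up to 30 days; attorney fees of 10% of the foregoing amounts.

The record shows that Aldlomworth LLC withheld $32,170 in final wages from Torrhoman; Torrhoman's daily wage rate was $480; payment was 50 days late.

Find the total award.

Doubled: 2 × $32,170 = $64,340
Penalty days: min(50, 30) = 30
Waiting-time penalty: 30 × $480 = $14,400
Subtotal: $32,170 + $64,340 + $14,400 = $110,910
Attorney fees: 10% of $110,910 = $11,091
Total award: $110,910 + $11,091 = $122,001

$122,001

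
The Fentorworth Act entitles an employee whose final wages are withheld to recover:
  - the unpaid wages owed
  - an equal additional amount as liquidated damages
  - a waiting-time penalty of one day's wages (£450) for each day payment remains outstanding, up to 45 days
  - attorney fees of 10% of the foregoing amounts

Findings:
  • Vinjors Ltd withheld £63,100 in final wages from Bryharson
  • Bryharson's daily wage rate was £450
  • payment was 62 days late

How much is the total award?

Liquidated damages (equal amount): £63,100
Penalty days: min(62, 45) = 45
Waiting-time penalty: 45 × £450 = £20,250
Subtotal: £63,100 + £63,100 + £20,250 = £146,450
Attorney fees: 10% of £146,450 = £14,645
Total award: £146,450 + £14,645 = £161,095

£161,095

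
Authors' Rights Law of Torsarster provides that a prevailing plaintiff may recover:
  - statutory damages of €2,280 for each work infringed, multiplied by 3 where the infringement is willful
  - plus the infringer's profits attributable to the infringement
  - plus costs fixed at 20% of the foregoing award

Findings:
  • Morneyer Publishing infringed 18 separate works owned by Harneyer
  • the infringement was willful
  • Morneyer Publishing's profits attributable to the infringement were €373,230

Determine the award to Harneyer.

Statutory damages: 18 × €2,280 = €41,040
Trebled: 3 × €41,040 = €123,120
Combined award: €123,120 + €373,230 = €496,350
Costs: 20% of €496,350 = €99,270
Award plus costs: €496,350 + €99,270 = €595,620

€595,620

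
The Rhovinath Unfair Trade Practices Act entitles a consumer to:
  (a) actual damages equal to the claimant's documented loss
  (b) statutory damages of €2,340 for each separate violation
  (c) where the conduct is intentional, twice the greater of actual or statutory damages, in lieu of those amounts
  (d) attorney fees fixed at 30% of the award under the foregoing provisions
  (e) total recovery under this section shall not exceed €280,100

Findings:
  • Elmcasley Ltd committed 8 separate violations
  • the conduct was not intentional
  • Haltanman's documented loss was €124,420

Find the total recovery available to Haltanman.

Statutory damages: 8 × €2,340 = €18,720
Conduct not intentional: the in-lieu enhancement does not apply.
Actual plus statutory damages: €124,420 + €18,720 = €143,140
Attorney fees: 30% of €143,140 = €42,942
Total before cap: €143,140 + €42,942 = €186,082
Cap at €280,100: €186,082 is within the cap, no reduction.

€186,082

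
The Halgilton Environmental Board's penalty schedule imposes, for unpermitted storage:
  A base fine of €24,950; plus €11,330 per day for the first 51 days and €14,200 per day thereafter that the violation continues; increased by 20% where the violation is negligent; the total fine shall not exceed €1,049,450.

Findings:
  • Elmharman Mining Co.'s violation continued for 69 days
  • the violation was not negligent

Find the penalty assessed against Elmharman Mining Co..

€858,380

First 51 days: 51 × €11,330 = €577,830
Remaining days: (69 − 51) × €14,200 = €255,600
Per-day component: €577,830 + €255,600 = €833,430
Base plus per-day: €24,950 + €833,430 = €858,380
The violation was not negligent: no 20% increase.
Cap at €1,049,450: €858,380 is within the cap, no reduction.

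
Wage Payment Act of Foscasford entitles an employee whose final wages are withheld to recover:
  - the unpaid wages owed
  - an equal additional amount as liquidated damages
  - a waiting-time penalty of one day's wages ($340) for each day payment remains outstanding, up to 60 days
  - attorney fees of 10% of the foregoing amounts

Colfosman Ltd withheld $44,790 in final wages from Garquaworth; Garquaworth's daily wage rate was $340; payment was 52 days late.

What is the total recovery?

Liquidated damages (equal amount): $44,790
Penalty days: min(52, 60) = 52
Waiting-time penalty: 52 × $340 = $17,680
Subtotal: $44,790 + $44,790 + $17,680 = $107,260
Attorney fees: 10% of $107,260 = $10,726
Total award: $107,260 + $10,726 = $117,986

$117,986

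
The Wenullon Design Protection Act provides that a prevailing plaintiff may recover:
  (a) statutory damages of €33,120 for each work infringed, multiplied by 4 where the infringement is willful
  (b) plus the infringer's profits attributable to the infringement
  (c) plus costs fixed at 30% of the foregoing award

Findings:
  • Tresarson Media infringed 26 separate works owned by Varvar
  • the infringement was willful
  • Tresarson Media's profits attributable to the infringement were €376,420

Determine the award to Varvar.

€4,967,170

Statutory damages: 26 × €33,120 = €861,120
Multiplied by 4: 4 × €861,120 = €3,444,480
Combined award: €3,444,480 + €376,420 = €3,820,900
Costs: 30% of €3,820,900 = €1,146,270
Award plus costs: €3,820,900 + €1,146,270 = €4,967,170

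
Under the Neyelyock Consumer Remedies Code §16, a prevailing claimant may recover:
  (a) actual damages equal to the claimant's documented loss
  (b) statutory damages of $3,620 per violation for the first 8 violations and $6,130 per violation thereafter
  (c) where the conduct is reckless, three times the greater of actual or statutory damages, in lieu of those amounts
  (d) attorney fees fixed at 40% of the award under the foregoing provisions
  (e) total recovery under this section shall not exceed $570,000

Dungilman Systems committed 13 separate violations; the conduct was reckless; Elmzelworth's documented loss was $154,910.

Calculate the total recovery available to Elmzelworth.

$570,000

First 8 violations: 8 × $3,620 = $28,960
Remaining violations: (13 − 8) × $6,130 = $30,650
Statutory damages: $28,960 + $30,650 = $59,610
Greater of actual damages ($154,910) or statutory damages ($59,610): $154,910
Trebled: 3 × $154,910 = $464,730
Attorney fees: 40% of $464,730 = $185,892
Total before cap: $464,730 + $185,892 = $650,622
Cap at $570,000: $650,622 exceeds the cap → $570,000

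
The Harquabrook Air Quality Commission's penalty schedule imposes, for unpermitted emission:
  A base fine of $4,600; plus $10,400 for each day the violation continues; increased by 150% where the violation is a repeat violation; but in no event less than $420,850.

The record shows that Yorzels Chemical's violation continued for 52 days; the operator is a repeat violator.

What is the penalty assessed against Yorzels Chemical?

Per-day component: 52 × $10,400 = $540,800
Base plus per-day: $4,600 + $540,800 = $545,400
Enhancement: 150% of $545,400 = $818,100
Enhanced fine: $545,400 + $818,100 = $1,363,500
Minimum $420,850: $1,363,500 meets the minimum, no increase.

$1,363,500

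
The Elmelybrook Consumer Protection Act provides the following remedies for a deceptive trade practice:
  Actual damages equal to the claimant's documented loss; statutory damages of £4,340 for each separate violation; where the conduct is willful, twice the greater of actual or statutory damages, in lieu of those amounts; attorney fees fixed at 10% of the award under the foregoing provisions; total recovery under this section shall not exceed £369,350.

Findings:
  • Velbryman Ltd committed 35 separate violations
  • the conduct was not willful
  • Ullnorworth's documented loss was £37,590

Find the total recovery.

Statutory damages: 35 × £4,340 = £151,900
Conduct not willful: the in-lieu enhancement does not apply.
Actual plus statutory damages: £37,590 + £151,900 = £189,490
Attorney fees: 10% of £189,490 = £18,949
Total before cap: £189,490 + £18,949 = £208,439
Cap at £369,350: £208,439 is within the cap, no reduction.

£208,439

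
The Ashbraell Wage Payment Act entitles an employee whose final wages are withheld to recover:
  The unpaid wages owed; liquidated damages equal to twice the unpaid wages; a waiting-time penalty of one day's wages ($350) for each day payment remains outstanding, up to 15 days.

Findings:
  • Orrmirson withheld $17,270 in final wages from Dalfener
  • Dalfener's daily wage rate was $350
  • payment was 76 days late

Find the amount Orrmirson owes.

Doubled: 2 × $17,270 = $34,540
Penalty days: min(76, 15) = 15
Waiting-time penalty: 15 × $350 = $5,250
Total award: $17,270 + $34,540 + $5,250 = $57,060

$57,060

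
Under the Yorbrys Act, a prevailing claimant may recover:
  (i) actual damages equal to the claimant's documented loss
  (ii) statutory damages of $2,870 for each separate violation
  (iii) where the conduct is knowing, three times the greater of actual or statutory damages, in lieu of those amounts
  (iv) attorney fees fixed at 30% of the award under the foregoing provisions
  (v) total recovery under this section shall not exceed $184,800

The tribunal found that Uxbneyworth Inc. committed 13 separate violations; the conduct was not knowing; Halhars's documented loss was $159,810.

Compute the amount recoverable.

Statutory damages: 13 × $2,870 = $37,310
Conduct not knowing: the in-lieu enhancement does not apply.
Actual plus statutory damages: $159,810 + $37,310 = $197,120
Attorney fees: 30% of $197,120 = $59,136
Total before cap: $197,120 + $59,136 = $256,256
Cap at $184,800: $256,256 exceeds the cap → $184,800

$184,800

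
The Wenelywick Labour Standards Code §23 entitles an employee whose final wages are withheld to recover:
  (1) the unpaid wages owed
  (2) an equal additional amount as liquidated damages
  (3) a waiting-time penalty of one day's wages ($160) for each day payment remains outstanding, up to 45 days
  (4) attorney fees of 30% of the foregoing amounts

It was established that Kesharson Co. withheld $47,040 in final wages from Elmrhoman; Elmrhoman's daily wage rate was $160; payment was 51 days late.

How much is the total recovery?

$131,664

Liquidated damages (equal amount): $47,040
Penalty days: min(51, 45) = 45
Waiting-time penalty: 45 × $160 = $7,200
Subtotal: $47,040 + $47,040 + $7,200 = $101,280
Attorney fees: 30% of $101,280 = $30,384
Total award: $101,280 + $30,384 = $131,664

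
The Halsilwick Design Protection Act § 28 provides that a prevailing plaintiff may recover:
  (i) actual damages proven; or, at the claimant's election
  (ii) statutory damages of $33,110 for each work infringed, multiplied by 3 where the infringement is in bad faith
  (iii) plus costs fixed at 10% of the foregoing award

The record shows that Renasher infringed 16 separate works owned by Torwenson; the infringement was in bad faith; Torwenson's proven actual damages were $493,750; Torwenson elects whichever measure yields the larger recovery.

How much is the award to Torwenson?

Statutory damages: 16 × $33,110 = $529,760
Trebled: 3 × $529,760 = $1,589,280
Greater of actual damages ($493,750) or enhanced statutory damages ($1,589,280): $1,589,280
Costs: 10% of $1,589,280 = $158,928
Award plus costs: $1,589,280 + $158,928 = $1,748,208

$1,748,208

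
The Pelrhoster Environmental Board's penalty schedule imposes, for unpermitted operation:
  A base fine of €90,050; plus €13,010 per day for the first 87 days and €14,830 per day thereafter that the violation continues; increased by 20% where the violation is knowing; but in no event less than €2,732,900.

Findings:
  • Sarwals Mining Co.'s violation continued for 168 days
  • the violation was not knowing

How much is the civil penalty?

First 87 days: 87 × €13,010 = €1,131,870
Remaining days: (168 − 87) × €14,830 = €1,201,230
Per-day component: €1,131,870 + €1,201,230 = €2,333,100
Base plus per-day: €90,050 + €2,333,100 = €2,423,150
The violation was not knowing: no 20% increase.
Minimum €2,732,900: €2,423,150 is below the minimum → €2,732,900

€2,732,900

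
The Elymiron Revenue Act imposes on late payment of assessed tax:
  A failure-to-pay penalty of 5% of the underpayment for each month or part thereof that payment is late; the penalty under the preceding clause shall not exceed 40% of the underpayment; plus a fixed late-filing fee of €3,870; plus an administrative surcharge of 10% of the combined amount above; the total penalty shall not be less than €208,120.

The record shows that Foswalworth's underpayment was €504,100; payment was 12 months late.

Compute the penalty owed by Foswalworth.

€226,061

Accrued rate: 5% × 12 = 60%, capped at 40% → 40%
Failure-to-pay penalty: 40% of €504,100 = €201,640
Penalty before surcharge: €201,640 + €3,870 = €205,510
Administrative surcharge: 10% of €205,510 = €20,551
Total penalty: €205,510 + €20,551 = €226,061
Minimum €208,120: €226,061 meets the minimum, no increase.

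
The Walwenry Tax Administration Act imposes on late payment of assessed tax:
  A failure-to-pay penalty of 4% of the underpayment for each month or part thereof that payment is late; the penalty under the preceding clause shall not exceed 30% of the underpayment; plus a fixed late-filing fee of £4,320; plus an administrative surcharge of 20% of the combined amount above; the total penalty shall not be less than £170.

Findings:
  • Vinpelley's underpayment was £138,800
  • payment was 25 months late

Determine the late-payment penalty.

Accrued rate: 4% × 25 = 100%, capped at 30% → 30%
Failure-to-pay penalty: 30% of £138,800 = £41,640
Penalty before surcharge: £41,640 + £4,320 = £45,960
Administrative surcharge: 20% of £45,960 = £9,192
Total penalty: £45,960 + £9,192 = £55,152
Minimum £170: £55,152 meets the minimum, no increase.

£55,152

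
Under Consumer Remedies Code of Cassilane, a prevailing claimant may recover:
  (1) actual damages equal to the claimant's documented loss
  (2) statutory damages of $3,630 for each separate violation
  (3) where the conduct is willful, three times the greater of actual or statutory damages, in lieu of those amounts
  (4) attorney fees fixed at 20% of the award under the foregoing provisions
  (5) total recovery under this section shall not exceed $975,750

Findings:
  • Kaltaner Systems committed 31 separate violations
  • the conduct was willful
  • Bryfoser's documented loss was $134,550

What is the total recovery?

$484,380

Statutory damages: 31 × $3,630 = $112,530
Greater of actual damages ($134,550) or statutory damages ($112,530): $134,550
Trebled: 3 × $134,550 = $403,650
Attorney fees: 20% of $403,650 = $80,730
Total before cap: $403,650 + $80,730 = $484,380
Cap at $975,750: $484,380 is within the cap, no reduction.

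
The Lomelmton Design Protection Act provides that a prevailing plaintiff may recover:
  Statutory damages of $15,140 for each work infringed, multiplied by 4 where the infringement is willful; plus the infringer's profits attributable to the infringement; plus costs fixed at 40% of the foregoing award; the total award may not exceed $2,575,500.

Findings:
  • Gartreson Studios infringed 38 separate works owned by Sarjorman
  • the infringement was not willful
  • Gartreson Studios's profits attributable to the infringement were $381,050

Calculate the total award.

Statutory damages: 38 × $15,140 = $575,320
Infringement not willful: no ×4 enhancement.
Combined award: $575,320 + $381,050 = $956,370
Costs: 40% of $956,370 = $382,548
Award plus costs: $956,370 + $382,548 = $1,338,918
Cap at $2,575,500: $1,338,918 is within the cap, no reduction.

$1,338,918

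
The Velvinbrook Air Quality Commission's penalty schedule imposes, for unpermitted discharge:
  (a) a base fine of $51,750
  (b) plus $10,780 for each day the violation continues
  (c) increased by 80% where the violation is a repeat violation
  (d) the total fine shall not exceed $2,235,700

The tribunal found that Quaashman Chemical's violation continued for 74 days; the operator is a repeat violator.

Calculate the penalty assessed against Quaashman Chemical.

$1,529,046

Per-day component: 74 × $10,780 = $797,720
Base plus per-day: $51,750 + $797,720 = $849,470
Enhancement: 80% of $849,470 = $679,576
Enhanced fine: $849,470 + $679,576 = $1,529,046
Cap at $2,235,700: $1,529,046 is within the cap, no reduction.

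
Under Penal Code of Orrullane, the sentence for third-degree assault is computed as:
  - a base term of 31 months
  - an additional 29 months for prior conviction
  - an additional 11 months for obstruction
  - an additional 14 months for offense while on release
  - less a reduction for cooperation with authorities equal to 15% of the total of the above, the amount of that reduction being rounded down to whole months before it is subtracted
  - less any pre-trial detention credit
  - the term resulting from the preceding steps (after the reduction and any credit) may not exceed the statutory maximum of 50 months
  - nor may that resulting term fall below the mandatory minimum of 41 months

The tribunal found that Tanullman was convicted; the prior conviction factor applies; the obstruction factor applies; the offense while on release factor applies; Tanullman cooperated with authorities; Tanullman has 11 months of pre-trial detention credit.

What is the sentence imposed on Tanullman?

Prior conviction enhancement: +29 months
Obstruction enhancement: +11 months
Offense while on release enhancement: +14 months
Adjusted term: 31 months + 29 months + 11 months + 14 months = 85 months
Cooperation with authorities reduction: 15% of 85 months = 12 months (rounded down)
After reduction: 85 − 12 = 73 months
Less pre-trial detention credit: 73 months − 11 months = 62 months
Cap at 50 months: 62 months exceeds the cap → 50 months
Minimum 41 months: 50 months meets the minimum, no increase.

50 months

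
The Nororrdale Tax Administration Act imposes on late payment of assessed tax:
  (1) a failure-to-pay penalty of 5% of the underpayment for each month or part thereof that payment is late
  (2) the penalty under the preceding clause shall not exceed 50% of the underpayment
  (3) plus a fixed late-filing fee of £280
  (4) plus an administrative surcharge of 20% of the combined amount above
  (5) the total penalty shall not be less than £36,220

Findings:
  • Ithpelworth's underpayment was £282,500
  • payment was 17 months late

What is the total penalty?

£169,836

Accrued rate: 5% × 17 = 85%, capped at 50% → 50%
Failure-to-pay penalty: 50% of £282,500 = £141,250
Penalty before surcharge: £141,250 + £280 = £141,530
Administrative surcharge: 20% of £141,530 = £28,306
Total penalty: £141,530 + £28,306 = £169,836
Minimum £36,220: £169,836 meets the minimum, no increase.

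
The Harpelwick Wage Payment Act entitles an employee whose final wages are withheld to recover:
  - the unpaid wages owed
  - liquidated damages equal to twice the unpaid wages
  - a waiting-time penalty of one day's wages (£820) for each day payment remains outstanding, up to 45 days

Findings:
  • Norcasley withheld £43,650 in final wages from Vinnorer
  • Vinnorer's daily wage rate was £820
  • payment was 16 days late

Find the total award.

£144,070

Doubled: 2 × £43,650 = £87,300
Penalty days: min(16, 45) = 16
Waiting-time penalty: 16 × £820 = £13,120
Total award: £43,650 + £87,300 + £13,120 = £144,070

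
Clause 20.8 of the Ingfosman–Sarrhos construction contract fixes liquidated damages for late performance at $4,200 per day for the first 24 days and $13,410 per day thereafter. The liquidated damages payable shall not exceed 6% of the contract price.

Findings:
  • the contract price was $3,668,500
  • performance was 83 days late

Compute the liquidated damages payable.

Liquidated damages: $220,110

First 24 days: 24 × $4,200 = $100,800
Remaining days: (83 − 24) × $13,410 = $791,190
Accrued per-day damages: $100,800 + $791,190 = $891,990
Cap: 6% of $3,668,500 = $220,110
Cap at $220,110: $891,990 exceeds the cap → $220,110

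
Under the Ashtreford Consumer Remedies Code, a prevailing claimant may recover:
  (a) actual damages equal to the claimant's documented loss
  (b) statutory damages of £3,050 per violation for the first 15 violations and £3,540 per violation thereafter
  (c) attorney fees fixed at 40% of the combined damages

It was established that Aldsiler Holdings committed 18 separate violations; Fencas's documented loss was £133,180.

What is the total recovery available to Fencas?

£265,370

First 15 violations: 15 × £3,050 = £45,750
Remaining violations: (18 − 15) × £3,540 = £10,620
Statutory damages: £45,750 + £10,620 = £56,370
Combined damages: £133,180 + £56,370 = £189,550
Attorney fees: 40% of £189,550 = £75,820
Total recovery: £189,550 + £75,820 = £265,370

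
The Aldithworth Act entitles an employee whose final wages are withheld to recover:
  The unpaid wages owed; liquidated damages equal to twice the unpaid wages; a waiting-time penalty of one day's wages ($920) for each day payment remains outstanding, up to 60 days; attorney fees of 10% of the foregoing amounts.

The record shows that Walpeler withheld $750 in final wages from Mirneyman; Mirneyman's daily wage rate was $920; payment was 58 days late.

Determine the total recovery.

Doubled: 2 × $750 = $1,500
Penalty days: min(58, 60) = 58
Waiting-time penalty: 58 × $920 = $53,360
Subtotal: $750 + $1,500 + $53,360 = $55,610
Attorney fees: 10% of $55,610 = $5,561
Total award: $55,610 + $5,561 = $61,171

$61,171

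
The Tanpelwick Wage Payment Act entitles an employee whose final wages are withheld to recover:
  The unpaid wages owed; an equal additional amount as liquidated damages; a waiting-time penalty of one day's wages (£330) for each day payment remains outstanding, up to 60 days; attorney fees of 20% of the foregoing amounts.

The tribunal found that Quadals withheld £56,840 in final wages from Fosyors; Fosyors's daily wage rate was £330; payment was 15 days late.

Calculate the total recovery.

Liquidated damages (equal amount): £56,840
Penalty days: min(15, 60) = 15
Waiting-time penalty: 15 × £330 = £4,950
Subtotal: £56,840 + £56,840 + £4,950 = £118,630
Attorney fees: 20% of £118,630 = £23,726
Total award: £118,630 + £23,726 = £142,356

£142,356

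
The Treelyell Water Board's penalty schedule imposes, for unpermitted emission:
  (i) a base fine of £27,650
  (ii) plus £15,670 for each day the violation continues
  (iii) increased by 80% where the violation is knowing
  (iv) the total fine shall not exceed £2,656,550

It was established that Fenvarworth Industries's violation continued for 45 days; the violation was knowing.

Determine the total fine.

Per-day component: 45 × £15,670 = £705,150
Base plus per-day: £27,650 + £705,150 = £732,800
Enhancement: 80% of £732,800 = £586,240
Enhanced fine: £732,800 + £586,240 = £1,319,040
Cap at £2,656,550: £1,319,040 is within the cap, no reduction.

£1,319,040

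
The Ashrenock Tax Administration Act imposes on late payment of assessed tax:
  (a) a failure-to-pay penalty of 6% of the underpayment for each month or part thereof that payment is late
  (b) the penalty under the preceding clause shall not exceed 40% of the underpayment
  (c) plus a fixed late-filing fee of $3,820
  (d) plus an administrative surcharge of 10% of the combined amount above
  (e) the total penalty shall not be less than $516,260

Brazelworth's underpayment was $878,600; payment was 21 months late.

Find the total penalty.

Accrued rate: 6% × 21 = 126%, capped at 40% → 40%
Failure-to-pay penalty: 40% of $878,600 = $351,440
Penalty before surcharge: $351,440 + $3,820 = $355,260
Administrative surcharge: 10% of $355,260 = $35,526
Total penalty: $355,260 + $35,526 = $390,786
Minimum $516,260: $390,786 is below the minimum → $516,260

Penalty: $516,260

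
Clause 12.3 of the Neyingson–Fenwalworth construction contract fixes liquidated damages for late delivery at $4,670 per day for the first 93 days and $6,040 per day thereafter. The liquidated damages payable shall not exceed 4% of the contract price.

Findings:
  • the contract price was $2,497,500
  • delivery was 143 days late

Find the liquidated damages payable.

$99,900

First 93 days: 93 × $4,670 = $434,310
Remaining days: (143 − 93) × $6,040 = $302,000
Accrued per-day damages: $434,310 + $302,000 = $736,310
Cap: 4% of $2,497,500 = $99,900
Cap at $99,900: $736,310 exceeds the cap → $99,900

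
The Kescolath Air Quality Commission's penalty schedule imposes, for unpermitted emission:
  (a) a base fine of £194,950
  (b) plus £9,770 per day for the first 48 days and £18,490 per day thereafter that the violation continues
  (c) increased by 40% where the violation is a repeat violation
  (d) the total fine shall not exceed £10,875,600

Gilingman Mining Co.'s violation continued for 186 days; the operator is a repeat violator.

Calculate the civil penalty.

First 48 days: 48 × £9,770 = £468,960
Remaining days: (186 − 48) × £18,490 = £2,551,620
Per-day component: £468,960 + £2,551,620 = £3,020,580
Base plus per-day: £194,950 + £3,020,580 = £3,215,530
Enhancement: 40% of £3,215,530 = £1,286,212
Enhanced fine: £3,215,530 + £1,286,212 = £4,501,742
Cap at £10,875,600: £4,501,742 is within the cap, no reduction.

£4,501,742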